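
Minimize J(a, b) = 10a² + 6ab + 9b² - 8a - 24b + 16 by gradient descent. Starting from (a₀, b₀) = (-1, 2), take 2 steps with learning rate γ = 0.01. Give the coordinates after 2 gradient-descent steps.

(-0.7084, 1.8812)

∇J = (20a + 6b - 8, 6a + 18b - 24)
(a₁, b₁) = (-1, 2) − 0.01·(-16, 6) = (-0.84, 1.94)
(a₂, b₂) = (-0.84, 1.94) − 0.01·(-13.16, 5.88) = (-0.7084, 1.8812)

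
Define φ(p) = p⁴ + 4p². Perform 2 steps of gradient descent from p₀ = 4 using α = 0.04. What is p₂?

62.92784128

φ′(p) = 4p³ + 8p
p₁ = 4 − 0.04·288 = -7.52
p₂ = -7.52 − 0.04·(-1761.196032) = 62.92784128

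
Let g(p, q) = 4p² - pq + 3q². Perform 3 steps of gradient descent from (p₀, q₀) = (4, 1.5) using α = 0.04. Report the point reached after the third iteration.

(1.3648, 0.913088)

∇g = (8p - q, -p + 6q)
(p₁, q₁) = (4, 1.5) − 0.04·(30.5, 5) = (2.78, 1.3)
(p₂, q₂) = (2.78, 1.3) − 0.04·(20.94, 5.02) = (1.9424, 1.0992)
(p₃, q₃) = (1.9424, 1.0992) − 0.04·(14.44, 4.6528) = (1.3648, 0.913088)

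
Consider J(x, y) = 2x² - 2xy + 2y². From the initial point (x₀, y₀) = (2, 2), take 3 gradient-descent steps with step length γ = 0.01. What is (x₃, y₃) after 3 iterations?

∇J = (4x - 2y, -2x + 4y)
(x₁, y₁) = (2, 2) − 0.01·(4, 4) = (1.96, 1.96)
(x₂, y₂) = (1.96, 1.96) − 0.01·(3.92, 3.92) = (1.9208, 1.9208)
(x₃, y₃) = (1.9208, 1.9208) − 0.01·(3.8416, 3.8416) = (1.882384, 1.882384)

(1.882384, 1.882384)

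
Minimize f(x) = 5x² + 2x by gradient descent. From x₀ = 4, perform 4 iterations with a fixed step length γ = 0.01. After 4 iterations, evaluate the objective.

37.767207922

f′(x) = 10x + 2
x₁ = 4 − 0.01·42 = 3.58
x₂ = 3.58 − 0.01·37.8 = 3.202
x₃ = 3.202 − 0.01·34.02 = 2.8618
x₄ = 2.8618 − 0.01·30.618 = 2.55562
f(2.55562) = 37.767207922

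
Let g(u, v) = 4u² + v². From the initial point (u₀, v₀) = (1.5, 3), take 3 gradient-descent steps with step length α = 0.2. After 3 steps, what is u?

-0.324

∇g = (8u, 2v)
Step 1: at (1.5, 3), ∇g = (12, 6) → (1.5, 3) − 0.2·(12, 6) = (-0.9, 1.8)
Step 2: at (-0.9, 1.8), ∇g = (-7.2, 3.6) → (-0.9, 1.8) − 0.2·(-7.2, 3.6) = (0.54, 1.08)
Step 3: at (0.54, 1.08), ∇g = (4.32, 2.16) → (0.54, 1.08) − 0.2·(4.32, 2.16) = (-0.324, 0.648)
u = -0.324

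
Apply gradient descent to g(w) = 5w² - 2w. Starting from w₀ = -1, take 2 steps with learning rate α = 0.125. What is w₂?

0.125

g′(w) = 10w - 2
Step 1: g′(-1) = -12; w₁ = -1 − 0.125·(-12) = 0.5
Step 2: g′(0.5) = 3; w₂ = 0.5 − 0.125·3 = 0.125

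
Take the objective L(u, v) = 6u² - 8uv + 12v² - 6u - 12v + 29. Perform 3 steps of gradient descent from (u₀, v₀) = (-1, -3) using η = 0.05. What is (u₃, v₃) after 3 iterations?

∇L = (12u - 8v - 6, -8u + 24v - 12)
(u₁, v₁) = (-1, -3) − 0.05·(6, -76) = (-1.3, 0.8)
(u₂, v₂) = (-1.3, 0.8) − 0.05·(-28, 17.6) = (0.1, -0.08)
(u₃, v₃) = (0.1, -0.08) − 0.05·(-4.16, -14.72) = (0.308, 0.656)

(0.308, 0.656)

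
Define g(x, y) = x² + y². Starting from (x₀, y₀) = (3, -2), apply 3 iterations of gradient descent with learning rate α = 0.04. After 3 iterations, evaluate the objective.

7.882615017472

∇g = (2x, 2y)
Step 1: at (3, -2), ∇g = (6, -4) → (3, -2) − 0.04·(6, -4) = (2.76, -1.84)
Step 2: at (2.76, -1.84), ∇g = (5.52, -3.68) → (2.76, -1.84) − 0.04·(5.52, -3.68) = (2.5392, -1.6928)
Step 3: at (2.5392, -1.6928), ∇g = (5.0784, -3.3856) → (2.5392, -1.6928) − 0.04·(5.0784, -3.3856) = (2.336064, -1.557376)
g(2.336064, -1.557376) = 7.882615017472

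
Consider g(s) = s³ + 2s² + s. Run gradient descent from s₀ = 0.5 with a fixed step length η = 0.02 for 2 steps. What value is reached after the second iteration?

0.3601625

g′(s) = 3s² + 4s + 1
s₁ = 0.5 − 0.02·3.75 = 0.425
s₂ = 0.425 − 0.02·3.241875 = 0.3601625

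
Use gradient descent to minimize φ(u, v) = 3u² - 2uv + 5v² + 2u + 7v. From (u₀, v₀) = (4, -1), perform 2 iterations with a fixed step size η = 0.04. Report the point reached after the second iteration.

∇φ = (6u - 2v + 2, -2u + 10v + 7)
Step 1: at (4, -1), ∇φ = (28, -11) → (4, -1) − 0.04·(28, -11) = (2.88, -0.56)
Step 2: at (2.88, -0.56), ∇φ = (20.4, -4.36) → (2.88, -0.56) − 0.04·(20.4, -4.36) = (2.064, -0.3856)

(2.064, -0.3856)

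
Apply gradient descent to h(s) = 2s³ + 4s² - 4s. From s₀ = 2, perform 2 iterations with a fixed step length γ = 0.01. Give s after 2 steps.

h′(s) = 6s² + 8s - 4
s₁ = 2 − 0.01·36 = 1.64
s₂ = 1.64 − 0.01·25.2576 = 1.387424

1.387424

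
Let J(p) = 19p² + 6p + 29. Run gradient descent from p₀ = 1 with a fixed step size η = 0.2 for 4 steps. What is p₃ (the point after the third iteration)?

-333.048

J′(p) = 38p + 6
p₁ = 1 − 0.2·44 = -7.8
p₂ = -7.8 − 0.2·(-290.4) = 50.28
p₃ = 50.28 − 0.2·1916.64 = -333.048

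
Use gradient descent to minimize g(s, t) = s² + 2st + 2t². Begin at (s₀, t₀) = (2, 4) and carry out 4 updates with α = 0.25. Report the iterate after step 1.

(-1, -1)

∇g = (2s + 2t, 2s + 4t)
(s₁, t₁) = (2, 4) − 0.25·(12, 20) = (-1, -1)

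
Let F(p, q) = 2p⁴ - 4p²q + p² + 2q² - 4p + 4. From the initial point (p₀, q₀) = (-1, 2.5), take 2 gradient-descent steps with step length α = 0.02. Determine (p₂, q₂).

(-1.19690752, 2.289952)

∇F = (8p³ - 8pq + 2p - 4, -4p² + 4q)
Step 1: at (-1, 2.5), ∇F = (6, 6) → (-1, 2.5) − 0.02·(6, 6) = (-1.12, 2.38)
Step 2: at (-1.12, 2.38), ∇F = (3.845376, 4.5024) → (-1.12, 2.38) − 0.02·(3.845376, 4.5024) = (-1.19690752, 2.289952)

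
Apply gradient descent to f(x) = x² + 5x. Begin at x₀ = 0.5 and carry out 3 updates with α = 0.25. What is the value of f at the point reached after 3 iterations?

-6.109375

f′(x) = 2x + 5
Step 1: f′(0.5) = 6; x₁ = 0.5 − 0.25·6 = -1
Step 2: f′(-1) = 3; x₂ = -1 − 0.25·3 = -1.75
Step 3: f′(-1.75) = 1.5; x₃ = -1.75 − 0.25·1.5 = -2.125
f(-2.125) = -6.109375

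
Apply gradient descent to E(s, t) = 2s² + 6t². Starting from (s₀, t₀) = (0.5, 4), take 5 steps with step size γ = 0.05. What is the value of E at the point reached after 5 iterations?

∇E = (4s, 12t)
Step 1: at (0.5, 4), ∇E = (2, 48) → (0.5, 4) − 0.05·(2, 48) = (0.4, 1.6)
Step 2: at (0.4, 1.6), ∇E = (1.6, 19.2) → (0.4, 1.6) − 0.05·(1.6, 19.2) = (0.32, 0.64)
Step 3: at (0.32, 0.64), ∇E = (1.28, 7.68) → (0.32, 0.64) − 0.05·(1.28, 7.68) = (0.256, 0.256)
Step 4: at (0.256, 0.256), ∇E = (1.024, 3.072) → (0.256, 0.256) − 0.05·(1.024, 3.072) = (0.2048, 0.1024)
Step 5: at (0.2048, 0.1024), ∇E = (0.8192, 1.2288) → (0.2048, 0.1024) − 0.05·(0.8192, 1.2288) = (0.16384, 0.04096)
E(0.16384, 0.04096) = 0.0637534208

0.0637534208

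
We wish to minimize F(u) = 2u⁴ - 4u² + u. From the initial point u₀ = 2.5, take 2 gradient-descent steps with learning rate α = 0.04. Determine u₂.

F′(u) = 8u³ - 8u + 1
u₁ = 2.5 − 0.04·106 = -1.74
u₂ = -1.74 − 0.04·(-27.224192) = -0.65103232

-0.65103232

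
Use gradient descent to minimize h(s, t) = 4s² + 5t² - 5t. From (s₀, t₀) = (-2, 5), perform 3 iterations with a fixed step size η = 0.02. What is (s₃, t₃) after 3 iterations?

∇h = (8s, 10t - 5)
(s₁, t₁) = (-2, 5) − 0.02·(-16, 45) = (-1.68, 4.1)
(s₂, t₂) = (-1.68, 4.1) − 0.02·(-13.44, 36) = (-1.4112, 3.38)
(s₃, t₃) = (-1.4112, 3.38) − 0.02·(-11.2896, 28.8) = (-1.185408, 2.804)

(-1.185408, 2.804)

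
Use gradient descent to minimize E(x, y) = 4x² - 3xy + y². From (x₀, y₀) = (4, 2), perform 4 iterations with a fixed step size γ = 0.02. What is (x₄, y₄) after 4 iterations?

(2.41154496, 2.44137888)

∇E = (8x - 3y, -3x + 2y)
Step 1: at (4, 2), ∇E = (26, -8) → (4, 2) − 0.02·(26, -8) = (3.48, 2.16)
Step 2: at (3.48, 2.16), ∇E = (21.36, -6.12) → (3.48, 2.16) − 0.02·(21.36, -6.12) = (3.0528, 2.2824)
Step 3: at (3.0528, 2.2824), ∇E = (17.5752, -4.5936) → (3.0528, 2.2824) − 0.02·(17.5752, -4.5936) = (2.701296, 2.374272)
Step 4: at (2.701296, 2.374272), ∇E = (14.487552, -3.355344) → (2.701296, 2.374272) − 0.02·(14.487552, -3.355344) = (2.41154496, 2.44137888)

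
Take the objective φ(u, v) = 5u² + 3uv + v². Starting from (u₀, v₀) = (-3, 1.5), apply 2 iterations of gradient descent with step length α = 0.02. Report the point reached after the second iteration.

(-2.0892, 1.7046)

∇φ = (10u + 3v, 3u + 2v)
Step 1: at (-3, 1.5), ∇φ = (-25.5, -6) → (-3, 1.5) − 0.02·(-25.5, -6) = (-2.49, 1.62)
Step 2: at (-2.49, 1.62), ∇φ = (-20.04, -4.23) → (-2.49, 1.62) − 0.02·(-20.04, -4.23) = (-2.0892, 1.7046)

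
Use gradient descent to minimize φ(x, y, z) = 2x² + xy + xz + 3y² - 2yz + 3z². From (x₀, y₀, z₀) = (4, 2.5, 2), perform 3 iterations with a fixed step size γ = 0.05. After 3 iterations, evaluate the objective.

10.71602403125

∇φ = (4x + y + z, x + 6y - 2z, x - 2y + 6z)
Step 1: at (4, 2.5, 2), ∇φ = (20.5, 15, 11) → (4, 2.5, 2) − 0.05·(20.5, 15, 11) = (2.975, 1.75, 1.45)
Step 2: at (2.975, 1.75, 1.45), ∇φ = (15.1, 10.575, 8.175) → (2.975, 1.75, 1.45) − 0.05·(15.1, 10.575, 8.175) = (2.22, 1.22125, 1.04125)
Step 3: at (2.22, 1.22125, 1.04125), ∇φ = (11.1425, 7.465, 6.025) → (2.22, 1.22125, 1.04125) − 0.05·(11.1425, 7.465, 6.025) = (1.662875, 0.848, 0.74)
φ(1.662875, 0.848, 0.74) = 10.71602403125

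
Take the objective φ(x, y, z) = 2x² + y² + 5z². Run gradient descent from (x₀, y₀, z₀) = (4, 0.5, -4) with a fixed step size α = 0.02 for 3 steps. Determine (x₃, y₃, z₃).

(3.114752, 0.442368, -2.048)

∇φ = (4x, 2y, 10z)
(x₁, y₁, z₁) = (4, 0.5, -4) − 0.02·(16, 1, -40) = (3.68, 0.48, -3.2)
(x₂, y₂, z₂) = (3.68, 0.48, -3.2) − 0.02·(14.72, 0.96, -32) = (3.3856, 0.4608, -2.56)
(x₃, y₃, z₃) = (3.3856, 0.4608, -2.56) − 0.02·(13.5424, 0.9216, -25.6) = (3.114752, 0.442368, -2.048)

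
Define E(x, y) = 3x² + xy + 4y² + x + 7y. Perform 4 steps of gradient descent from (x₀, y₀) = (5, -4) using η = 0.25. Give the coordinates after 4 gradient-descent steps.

(-0.4375, -2.25390625)

∇E = (6x + y + 1, x + 8y + 7)
Step 1: at (5, -4), ∇E = (27, -20) → (5, -4) − 0.25·(27, -20) = (-1.75, 1)
Step 2: at (-1.75, 1), ∇E = (-8.5, 13.25) → (-1.75, 1) − 0.25·(-8.5, 13.25) = (0.375, -2.3125)
Step 3: at (0.375, -2.3125), ∇E = (0.9375, -11.125) → (0.375, -2.3125) − 0.25·(0.9375, -11.125) = (0.140625, 0.46875)
Step 4: at (0.140625, 0.46875), ∇E = (2.3125, 10.890625) → (0.140625, 0.46875) − 0.25·(2.3125, 10.890625) = (-0.4375, -2.25390625)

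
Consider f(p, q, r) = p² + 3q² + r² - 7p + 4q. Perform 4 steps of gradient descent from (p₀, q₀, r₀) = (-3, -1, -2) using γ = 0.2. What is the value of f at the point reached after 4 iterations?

-12.80651008

∇f = (2p - 7, 6q + 4, 2r)
(p₁, q₁, r₁) = (-3, -1, -2) − 0.2·(-13, -2, -4) = (-0.4, -0.6, -1.2)
(p₂, q₂, r₂) = (-0.4, -0.6, -1.2) − 0.2·(-7.8, 0.4, -2.4) = (1.16, -0.68, -0.72)
(p₃, q₃, r₃) = (1.16, -0.68, -0.72) − 0.2·(-4.68, -0.08, -1.44) = (2.096, -0.664, -0.432)
(p₄, q₄, r₄) = (2.096, -0.664, -0.432) − 0.2·(-2.808, 0.016, -0.864) = (2.6576, -0.6672, -0.2592)
f(2.6576, -0.6672, -0.2592) = -12.80651008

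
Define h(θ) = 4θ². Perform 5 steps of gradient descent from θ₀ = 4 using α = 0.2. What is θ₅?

h′(θ) = 8θ
θ₁ = 4 − 0.2·32 = -2.4
θ₂ = -2.4 − 0.2·(-19.2) = 1.44
θ₃ = 1.44 − 0.2·11.52 = -0.864
θ₄ = -0.864 − 0.2·(-6.912) = 0.5184
θ₅ = 0.5184 − 0.2·4.1472 = -0.31104

-0.31104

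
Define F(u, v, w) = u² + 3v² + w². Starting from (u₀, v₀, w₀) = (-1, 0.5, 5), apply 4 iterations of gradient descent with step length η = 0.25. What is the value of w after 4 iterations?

∇F = (2u, 6v, 2w)
Step 1: at (-1, 0.5, 5), ∇F = (-2, 3, 10) → (-1, 0.5, 5) − 0.25·(-2, 3, 10) = (-0.5, -0.25, 2.5)
Step 2: at (-0.5, -0.25, 2.5), ∇F = (-1, -1.5, 5) → (-0.5, -0.25, 2.5) − 0.25·(-1, -1.5, 5) = (-0.25, 0.125, 1.25)
Step 3: at (-0.25, 0.125, 1.25), ∇F = (-0.5, 0.75, 2.5) → (-0.25, 0.125, 1.25) − 0.25·(-0.5, 0.75, 2.5) = (-0.125, -0.0625, 0.625)
Step 4: at (-0.125, -0.0625, 0.625), ∇F = (-0.25, -0.375, 1.25) → (-0.125, -0.0625, 0.625) − 0.25·(-0.25, -0.375, 1.25) = (-0.0625, 0.03125, 0.3125)
w = 0.3125

0.3125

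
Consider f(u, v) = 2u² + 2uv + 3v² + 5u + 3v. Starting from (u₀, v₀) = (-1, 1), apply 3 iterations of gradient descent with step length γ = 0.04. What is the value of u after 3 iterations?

∇f = (4u + 2v + 5, 2u + 6v + 3)
Step 1: at (-1, 1), ∇f = (3, 7) → (-1, 1) − 0.04·(3, 7) = (-1.12, 0.72)
Step 2: at (-1.12, 0.72), ∇f = (1.96, 5.08) → (-1.12, 0.72) − 0.04·(1.96, 5.08) = (-1.1984, 0.5168)
Step 3: at (-1.1984, 0.5168), ∇f = (1.24, 3.704) → (-1.1984, 0.5168) − 0.04·(1.24, 3.704) = (-1.248, 0.36864)
u = -1.248

-1.248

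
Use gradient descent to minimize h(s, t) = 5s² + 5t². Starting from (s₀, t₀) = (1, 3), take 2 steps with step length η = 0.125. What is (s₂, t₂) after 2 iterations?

(0.0625, 0.1875)

∇h = (10s, 10t)
Step 1: at (1, 3), ∇h = (10, 30) → (1, 3) − 0.125·(10, 30) = (-0.25, -0.75)
Step 2: at (-0.25, -0.75), ∇h = (-2.5, -7.5) → (-0.25, -0.75) − 0.125·(-2.5, -7.5) = (0.0625, 0.1875)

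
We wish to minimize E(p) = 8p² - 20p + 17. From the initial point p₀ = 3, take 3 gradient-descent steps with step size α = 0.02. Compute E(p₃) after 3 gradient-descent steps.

E′(p) = 16p - 20
p₁ = 3 − 0.02·28 = 2.44
p₂ = 2.44 − 0.02·19.04 = 2.0592
p₃ = 2.0592 − 0.02·12.9472 = 1.800256
E(1.800256) = 6.922253324288

6.922253324288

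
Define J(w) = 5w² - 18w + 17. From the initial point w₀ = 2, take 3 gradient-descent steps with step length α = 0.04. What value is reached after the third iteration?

J′(w) = 10w - 18
Step 1: J′(2) = 2; w₁ = 2 − 0.04·2 = 1.92
Step 2: J′(1.92) = 1.2; w₂ = 1.92 − 0.04·1.2 = 1.872
Step 3: J′(1.872) = 0.72; w₃ = 1.872 − 0.04·0.72 = 1.8432

1.8432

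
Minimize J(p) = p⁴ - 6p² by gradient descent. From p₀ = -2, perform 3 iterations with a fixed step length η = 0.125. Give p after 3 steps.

J′(p) = 4p³ - 12p
p₁ = -2 − 0.125·(-8) = -1
p₂ = -1 − 0.125·8 = -2
p₃ = -2 − 0.125·(-8) = -1

-1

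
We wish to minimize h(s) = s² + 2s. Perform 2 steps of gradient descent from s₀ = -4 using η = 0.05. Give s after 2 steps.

-3.43

h′(s) = 2s + 2
Step 1: h′(-4) = -6; s₁ = -4 − 0.05·(-6) = -3.7
Step 2: h′(-3.7) = -5.4; s₂ = -3.7 − 0.05·(-5.4) = -3.43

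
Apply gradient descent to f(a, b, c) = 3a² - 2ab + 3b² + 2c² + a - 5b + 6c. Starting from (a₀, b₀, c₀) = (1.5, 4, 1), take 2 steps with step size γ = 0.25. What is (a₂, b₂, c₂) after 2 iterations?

∇f = (6a - 2b + 1, -2a + 6b - 5, 4c + 6)
Step 1: at (1.5, 4, 1), ∇f = (2, 16, 10) → (1.5, 4, 1) − 0.25·(2, 16, 10) = (1, 0, -1.5)
Step 2: at (1, 0, -1.5), ∇f = (7, -7, 0) → (1, 0, -1.5) − 0.25·(7, -7, 0) = (-0.75, 1.75, -1.5)

(-0.75, 1.75, -1.5)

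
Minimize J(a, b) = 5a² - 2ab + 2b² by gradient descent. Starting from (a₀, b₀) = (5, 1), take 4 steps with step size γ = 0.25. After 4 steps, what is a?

32

∇J = (10a - 2b, -2a + 4b)
Step 1: at (5, 1), ∇J = (48, -6) → (5, 1) − 0.25·(48, -6) = (-7, 2.5)
Step 2: at (-7, 2.5), ∇J = (-75, 24) → (-7, 2.5) − 0.25·(-75, 24) = (11.75, -3.5)
Step 3: at (11.75, -3.5), ∇J = (124.5, -37.5) → (11.75, -3.5) − 0.25·(124.5, -37.5) = (-19.375, 5.875)
Step 4: at (-19.375, 5.875), ∇J = (-205.5, 62.25) → (-19.375, 5.875) − 0.25·(-205.5, 62.25) = (32, -9.6875)
a = 32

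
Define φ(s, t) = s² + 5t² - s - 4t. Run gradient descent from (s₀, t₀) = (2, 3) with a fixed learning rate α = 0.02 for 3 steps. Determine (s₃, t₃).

(1.827104, 1.7312)

∇φ = (2s - 1, 10t - 4)
(s₁, t₁) = (2, 3) − 0.02·(3, 26) = (1.94, 2.48)
(s₂, t₂) = (1.94, 2.48) − 0.02·(2.88, 20.8) = (1.8824, 2.064)
(s₃, t₃) = (1.8824, 2.064) − 0.02·(2.7648, 16.64) = (1.827104, 1.7312)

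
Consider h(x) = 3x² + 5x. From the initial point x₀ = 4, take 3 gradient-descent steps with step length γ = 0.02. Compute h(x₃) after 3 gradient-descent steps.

30.463653082112

h′(x) = 6x + 5
Step 1: h′(4) = 29; x₁ = 4 − 0.02·29 = 3.42
Step 2: h′(3.42) = 25.52; x₂ = 3.42 − 0.02·25.52 = 2.9096
Step 3: h′(2.9096) = 22.4576; x₃ = 2.9096 − 0.02·22.4576 = 2.460448
h(2.460448) = 30.463653082112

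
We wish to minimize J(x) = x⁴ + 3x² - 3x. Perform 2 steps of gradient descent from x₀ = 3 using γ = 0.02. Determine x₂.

J′(x) = 4x³ + 6x - 3
x₁ = 3 − 0.02·123 = 0.54
x₂ = 0.54 − 0.02·0.869856 = 0.52260288

0.52260288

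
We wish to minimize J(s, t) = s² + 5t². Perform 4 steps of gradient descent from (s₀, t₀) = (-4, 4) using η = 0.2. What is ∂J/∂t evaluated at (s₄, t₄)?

∇J = (2s, 10t)
Step 1: at (-4, 4), ∇J = (-8, 40) → (-4, 4) − 0.2·(-8, 40) = (-2.4, -4)
Step 2: at (-2.4, -4), ∇J = (-4.8, -40) → (-2.4, -4) − 0.2·(-4.8, -40) = (-1.44, 4)
Step 3: at (-1.44, 4), ∇J = (-2.88, 40) → (-1.44, 4) − 0.2·(-2.88, 40) = (-0.864, -4)
Step 4: at (-0.864, -4), ∇J = (-1.728, -40) → (-0.864, -4) − 0.2·(-1.728, -40) = (-0.5184, 4)
∂J/∂t at (-0.5184, 4) = 40

40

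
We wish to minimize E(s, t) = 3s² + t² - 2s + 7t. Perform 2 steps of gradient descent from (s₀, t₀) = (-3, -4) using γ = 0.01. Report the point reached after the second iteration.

(-2.612, -3.9802)

∇E = (6s - 2, 2t + 7)
(s₁, t₁) = (-3, -4) − 0.01·(-20, -1) = (-2.8, -3.99)
(s₂, t₂) = (-2.8, -3.99) − 0.01·(-18.8, -0.98) = (-2.612, -3.9802)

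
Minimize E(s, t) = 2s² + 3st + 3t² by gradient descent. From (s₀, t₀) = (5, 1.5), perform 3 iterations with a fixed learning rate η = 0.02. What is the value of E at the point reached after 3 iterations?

31.431699212

∇E = (4s + 3t, 3s + 6t)
(s₁, t₁) = (5, 1.5) − 0.02·(24.5, 24) = (4.51, 1.02)
(s₂, t₂) = (4.51, 1.02) − 0.02·(21.1, 19.65) = (4.088, 0.627)
(s₃, t₃) = (4.088, 0.627) − 0.02·(18.233, 16.026) = (3.72334, 0.30648)
E(3.72334, 0.30648) = 31.431699212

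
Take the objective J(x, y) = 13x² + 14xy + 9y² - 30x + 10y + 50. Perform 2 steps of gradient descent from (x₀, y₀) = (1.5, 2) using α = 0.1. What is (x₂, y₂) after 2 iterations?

∇J = (26x + 14y - 30, 14x + 18y + 10)
(x₁, y₁) = (1.5, 2) − 0.1·(37, 67) = (-2.2, -4.7)
(x₂, y₂) = (-2.2, -4.7) − 0.1·(-153, -105.4) = (13.1, 5.84)

(13.1, 5.84)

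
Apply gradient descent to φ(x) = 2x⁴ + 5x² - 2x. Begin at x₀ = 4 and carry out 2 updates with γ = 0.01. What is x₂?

φ′(x) = 8x³ + 10x - 2
x₁ = 4 − 0.01·550 = -1.5
x₂ = -1.5 − 0.01·(-44) = -1.06

-1.06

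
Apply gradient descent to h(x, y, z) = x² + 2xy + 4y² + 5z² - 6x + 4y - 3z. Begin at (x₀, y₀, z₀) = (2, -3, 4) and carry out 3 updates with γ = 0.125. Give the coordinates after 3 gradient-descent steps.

∇h = (2x + 2y - 6, 2x + 8y + 4, 10z - 3)
Step 1: at (2, -3, 4), ∇h = (-8, -16, 37) → (2, -3, 4) − 0.125·(-8, -16, 37) = (3, -1, -0.625)
Step 2: at (3, -1, -0.625), ∇h = (-2, 2, -9.25) → (3, -1, -0.625) − 0.125·(-2, 2, -9.25) = (3.25, -1.25, 0.53125)
Step 3: at (3.25, -1.25, 0.53125), ∇h = (-2, 0.5, 2.3125) → (3.25, -1.25, 0.53125) − 0.125·(-2, 0.5, 2.3125) = (3.5, -1.3125, 0.2421875)

(3.5, -1.3125, 0.2421875)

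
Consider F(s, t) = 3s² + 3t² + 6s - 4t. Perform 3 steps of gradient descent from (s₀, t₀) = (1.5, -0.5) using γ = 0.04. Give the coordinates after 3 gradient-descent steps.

(0.09744, 0.154528)

∇F = (6s + 6, 6t - 4)
(s₁, t₁) = (1.5, -0.5) − 0.04·(15, -7) = (0.9, -0.22)
(s₂, t₂) = (0.9, -0.22) − 0.04·(11.4, -5.32) = (0.444, -0.0072)
(s₃, t₃) = (0.444, -0.0072) − 0.04·(8.664, -4.0432) = (0.09744, 0.154528)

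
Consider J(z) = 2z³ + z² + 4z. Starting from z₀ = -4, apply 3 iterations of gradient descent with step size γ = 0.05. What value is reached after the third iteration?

J′(z) = 6z² + 2z + 4
Step 1: J′(-4) = 92; z₁ = -4 − 0.05·92 = -8.6
Step 2: J′(-8.6) = 430.56; z₂ = -8.6 − 0.05·430.56 = -30.128
Step 3: J′(-30.128) = 5389.922304; z₃ = -30.128 − 0.05·5389.922304 = -299.6241152

-299.6241152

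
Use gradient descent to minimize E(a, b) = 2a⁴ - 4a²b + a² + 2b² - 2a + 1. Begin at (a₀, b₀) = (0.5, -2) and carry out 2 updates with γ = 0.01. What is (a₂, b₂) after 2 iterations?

∇E = (8a³ - 8ab + 2a - 2, -4a² + 4b)
Step 1: at (0.5, -2), ∇E = (8, -9) → (0.5, -2) − 0.01·(8, -9) = (0.42, -1.91)
Step 2: at (0.42, -1.91), ∇E = (5.850304, -8.3456) → (0.42, -1.91) − 0.01·(5.850304, -8.3456) = (0.36149696, -1.826544)

(0.36149696, -1.826544)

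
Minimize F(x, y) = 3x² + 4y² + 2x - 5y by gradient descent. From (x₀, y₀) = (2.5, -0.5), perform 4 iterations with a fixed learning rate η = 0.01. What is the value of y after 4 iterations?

-0.18094208

∇F = (6x + 2, 8y - 5)
Step 1: at (2.5, -0.5), ∇F = (17, -9) → (2.5, -0.5) − 0.01·(17, -9) = (2.33, -0.41)
Step 2: at (2.33, -0.41), ∇F = (15.98, -8.28) → (2.33, -0.41) − 0.01·(15.98, -8.28) = (2.1702, -0.3272)
Step 3: at (2.1702, -0.3272), ∇F = (15.0212, -7.6176) → (2.1702, -0.3272) − 0.01·(15.0212, -7.6176) = (2.019988, -0.251024)
Step 4: at (2.019988, -0.251024), ∇F = (14.119928, -7.008192) → (2.019988, -0.251024) − 0.01·(14.119928, -7.008192) = (1.87878872, -0.18094208)
y = -0.18094208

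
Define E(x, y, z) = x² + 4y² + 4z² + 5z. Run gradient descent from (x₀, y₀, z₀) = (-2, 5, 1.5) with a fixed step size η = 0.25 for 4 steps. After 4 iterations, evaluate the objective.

∇E = (2x, 8y, 8z + 5)
(x₁, y₁, z₁) = (-2, 5, 1.5) − 0.25·(-4, 40, 17) = (-1, -5, -2.75)
(x₂, y₂, z₂) = (-1, -5, -2.75) − 0.25·(-2, -40, -17) = (-0.5, 5, 1.5)
(x₃, y₃, z₃) = (-0.5, 5, 1.5) − 0.25·(-1, 40, 17) = (-0.25, -5, -2.75)
(x₄, y₄, z₄) = (-0.25, -5, -2.75) − 0.25·(-0.5, -40, -17) = (-0.125, 5, 1.5)
E(-0.125, 5, 1.5) = 116.515625

116.515625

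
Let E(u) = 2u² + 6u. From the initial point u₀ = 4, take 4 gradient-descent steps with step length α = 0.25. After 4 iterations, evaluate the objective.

E′(u) = 4u + 6
u₁ = 4 − 0.25·22 = -1.5
u₂ = -1.5 − 0.25·0 = -1.5
u₃ = -1.5 − 0.25·0 = -1.5
u₄ = -1.5 − 0.25·0 = -1.5
E(-1.5) = -4.5

-4.5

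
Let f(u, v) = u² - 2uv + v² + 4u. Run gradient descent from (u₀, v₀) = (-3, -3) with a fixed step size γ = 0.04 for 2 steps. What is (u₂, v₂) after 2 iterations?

(-3.3072, -3.0128)

∇f = (2u - 2v + 4, -2u + 2v)
Step 1: at (-3, -3), ∇f = (4, 0) → (-3, -3) − 0.04·(4, 0) = (-3.16, -3)
Step 2: at (-3.16, -3), ∇f = (3.68, 0.32) → (-3.16, -3) − 0.04·(3.68, 0.32) = (-3.3072, -3.0128)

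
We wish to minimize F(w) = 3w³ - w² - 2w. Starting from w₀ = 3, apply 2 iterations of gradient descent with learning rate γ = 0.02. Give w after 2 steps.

1.214712

F′(w) = 9w² - 2w - 2
Step 1: F′(3) = 73; w₁ = 3 − 0.02·73 = 1.54
Step 2: F′(1.54) = 16.2644; w₂ = 1.54 − 0.02·16.2644 = 1.214712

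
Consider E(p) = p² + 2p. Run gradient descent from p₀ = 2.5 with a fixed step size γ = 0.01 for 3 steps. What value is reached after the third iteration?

E′(p) = 2p + 2
Step 1: E′(2.5) = 7; p₁ = 2.5 − 0.01·7 = 2.43
Step 2: E′(2.43) = 6.86; p₂ = 2.43 − 0.01·6.86 = 2.3614
Step 3: E′(2.3614) = 6.7228; p₃ = 2.3614 − 0.01·6.7228 = 2.294172

2.294172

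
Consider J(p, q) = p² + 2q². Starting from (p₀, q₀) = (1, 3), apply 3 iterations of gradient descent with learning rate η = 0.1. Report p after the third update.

∇J = (2p, 4q)
(p₁, q₁) = (1, 3) − 0.1·(2, 12) = (0.8, 1.8)
(p₂, q₂) = (0.8, 1.8) − 0.1·(1.6, 7.2) = (0.64, 1.08)
(p₃, q₃) = (0.64, 1.08) − 0.1·(1.28, 4.32) = (0.512, 0.648)
p = 0.512

0.512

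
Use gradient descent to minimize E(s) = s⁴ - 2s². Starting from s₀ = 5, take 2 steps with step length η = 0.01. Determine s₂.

E′(s) = 4s³ - 4s
s₁ = 5 − 0.01·480 = 0.2
s₂ = 0.2 − 0.01·(-0.768) = 0.20768

0.20768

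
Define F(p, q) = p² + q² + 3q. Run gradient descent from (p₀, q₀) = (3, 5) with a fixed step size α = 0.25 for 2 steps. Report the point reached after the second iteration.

∇F = (2p, 2q + 3)
(p₁, q₁) = (3, 5) − 0.25·(6, 13) = (1.5, 1.75)
(p₂, q₂) = (1.5, 1.75) − 0.25·(3, 6.5) = (0.75, 0.125)

(0.75, 0.125)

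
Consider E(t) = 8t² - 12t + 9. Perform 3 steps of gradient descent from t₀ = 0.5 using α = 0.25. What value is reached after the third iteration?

7.5

E′(t) = 16t - 12
Step 1: E′(0.5) = -4; t₁ = 0.5 − 0.25·(-4) = 1.5
Step 2: E′(1.5) = 12; t₂ = 1.5 − 0.25·12 = -1.5
Step 3: E′(-1.5) = -36; t₃ = -1.5 − 0.25·(-36) = 7.5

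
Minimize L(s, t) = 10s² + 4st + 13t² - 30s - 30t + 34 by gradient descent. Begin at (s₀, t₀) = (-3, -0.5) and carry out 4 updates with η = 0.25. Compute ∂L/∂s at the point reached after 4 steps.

-60101.625

∇L = (20s + 4t - 30, 4s + 26t - 30)
(s₁, t₁) = (-3, -0.5) − 0.25·(-92, -55) = (20, 13.25)
(s₂, t₂) = (20, 13.25) − 0.25·(423, 394.5) = (-85.75, -85.375)
(s₃, t₃) = (-85.75, -85.375) − 0.25·(-2086.5, -2592.75) = (435.875, 562.8125)
(s₄, t₄) = (435.875, 562.8125) − 0.25·(10938.75, 16346.625) = (-2298.8125, -3523.84375)
∂L/∂s at (-2298.8125, -3523.84375) = -60101.625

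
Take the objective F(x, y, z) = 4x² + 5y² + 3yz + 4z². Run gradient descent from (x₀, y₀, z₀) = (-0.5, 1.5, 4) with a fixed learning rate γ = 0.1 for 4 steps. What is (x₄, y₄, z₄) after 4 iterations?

∇F = (8x, 10y + 3z, 3y + 8z)
(x₁, y₁, z₁) = (-0.5, 1.5, 4) − 0.1·(-4, 27, 36.5) = (-0.1, -1.2, 0.35)
(x₂, y₂, z₂) = (-0.1, -1.2, 0.35) − 0.1·(-0.8, -10.95, -0.8) = (-0.02, -0.105, 0.43)
(x₃, y₃, z₃) = (-0.02, -0.105, 0.43) − 0.1·(-0.16, 0.24, 3.125) = (-0.004, -0.129, 0.1175)
(x₄, y₄, z₄) = (-0.004, -0.129, 0.1175) − 0.1·(-0.032, -0.9375, 0.553) = (-0.0008, -0.03525, 0.0622)

(-0.0008, -0.03525, 0.0622)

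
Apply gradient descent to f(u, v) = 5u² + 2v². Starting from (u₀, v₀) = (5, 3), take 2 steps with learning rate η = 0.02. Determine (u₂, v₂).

(3.2, 2.5392)

∇f = (10u, 4v)
Step 1: at (5, 3), ∇f = (50, 12) → (5, 3) − 0.02·(50, 12) = (4, 2.76)
Step 2: at (4, 2.76), ∇f = (40, 11.04) → (4, 2.76) − 0.02·(40, 11.04) = (3.2, 2.5392)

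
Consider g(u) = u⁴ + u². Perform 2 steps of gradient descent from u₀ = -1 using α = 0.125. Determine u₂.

-0.1796875

g′(u) = 4u³ + 2u
Step 1: g′(-1) = -6; u₁ = -1 − 0.125·(-6) = -0.25
Step 2: g′(-0.25) = -0.5625; u₂ = -0.25 − 0.125·(-0.5625) = -0.1796875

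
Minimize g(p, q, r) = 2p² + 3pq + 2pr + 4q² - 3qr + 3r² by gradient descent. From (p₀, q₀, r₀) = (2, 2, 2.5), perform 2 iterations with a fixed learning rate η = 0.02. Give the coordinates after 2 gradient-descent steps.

(1.2982, 1.4736, 2.009)

∇g = (4p + 3q + 2r, 3p + 8q - 3r, 2p - 3q + 6r)
(p₁, q₁, r₁) = (2, 2, 2.5) − 0.02·(19, 14.5, 13) = (1.62, 1.71, 2.24)
(p₂, q₂, r₂) = (1.62, 1.71, 2.24) − 0.02·(16.09, 11.82, 11.55) = (1.2982, 1.4736, 2.009)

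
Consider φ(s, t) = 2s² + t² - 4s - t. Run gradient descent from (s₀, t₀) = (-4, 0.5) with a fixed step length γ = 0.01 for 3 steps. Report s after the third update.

∇φ = (4s - 4, 2t - 1)
Step 1: at (-4, 0.5), ∇φ = (-20, 0) → (-4, 0.5) − 0.01·(-20, 0) = (-3.8, 0.5)
Step 2: at (-3.8, 0.5), ∇φ = (-19.2, 0) → (-3.8, 0.5) − 0.01·(-19.2, 0) = (-3.608, 0.5)
Step 3: at (-3.608, 0.5), ∇φ = (-18.432, 0) → (-3.608, 0.5) − 0.01·(-18.432, 0) = (-3.42368, 0.5)
s = -3.42368

-3.42368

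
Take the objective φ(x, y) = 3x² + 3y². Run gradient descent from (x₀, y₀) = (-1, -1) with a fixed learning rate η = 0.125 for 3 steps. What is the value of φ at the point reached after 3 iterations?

∇φ = (6x, 6y)
(x₁, y₁) = (-1, -1) − 0.125·(-6, -6) = (-0.25, -0.25)
(x₂, y₂) = (-0.25, -0.25) − 0.125·(-1.5, -1.5) = (-0.0625, -0.0625)
(x₃, y₃) = (-0.0625, -0.0625) − 0.125·(-0.375, -0.375) = (-0.015625, -0.015625)
φ(-0.015625, -0.015625) = 0.00146484375

0.00146484375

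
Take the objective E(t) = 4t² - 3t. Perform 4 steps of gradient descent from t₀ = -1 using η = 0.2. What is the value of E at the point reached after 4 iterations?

E′(t) = 8t - 3
Step 1: E′(-1) = -11; t₁ = -1 − 0.2·(-11) = 1.2
Step 2: E′(1.2) = 6.6; t₂ = 1.2 − 0.2·6.6 = -0.12
Step 3: E′(-0.12) = -3.96; t₃ = -0.12 − 0.2·(-3.96) = 0.672
Step 4: E′(0.672) = 2.376; t₄ = 0.672 − 0.2·2.376 = 0.1968
E(0.1968) = -0.43547904

-0.43547904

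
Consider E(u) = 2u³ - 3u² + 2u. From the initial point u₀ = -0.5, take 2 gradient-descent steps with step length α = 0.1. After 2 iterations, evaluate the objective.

E′(u) = 6u² - 6u + 2
Step 1: E′(-0.5) = 6.5; u₁ = -0.5 − 0.1·6.5 = -1.15
Step 2: E′(-1.15) = 16.835; u₂ = -1.15 − 0.1·16.835 = -2.8335
E(-2.8335) = -75.25193574075

-75.25193574075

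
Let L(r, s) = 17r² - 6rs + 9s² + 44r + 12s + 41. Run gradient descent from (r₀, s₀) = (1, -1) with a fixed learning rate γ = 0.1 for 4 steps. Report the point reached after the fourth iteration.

∇L = (34r - 6s + 44, -6r + 18s + 12)
Step 1: at (1, -1), ∇L = (84, -12) → (1, -1) − 0.1·(84, -12) = (-7.4, 0.2)
Step 2: at (-7.4, 0.2), ∇L = (-208.8, 60) → (-7.4, 0.2) − 0.1·(-208.8, 60) = (13.48, -5.8)
Step 3: at (13.48, -5.8), ∇L = (537.12, -173.28) → (13.48, -5.8) − 0.1·(537.12, -173.28) = (-40.232, 11.528)
Step 4: at (-40.232, 11.528), ∇L = (-1393.056, 460.896) → (-40.232, 11.528) − 0.1·(-1393.056, 460.896) = (99.0736, -34.5616)

(99.0736, -34.5616)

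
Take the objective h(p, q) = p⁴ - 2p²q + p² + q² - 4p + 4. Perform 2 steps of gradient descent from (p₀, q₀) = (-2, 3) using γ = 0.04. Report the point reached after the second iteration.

∇h = (4p³ - 4pq + 2p - 4, -2p² + 2q)
(p₁, q₁) = (-2, 3) − 0.04·(-16, -2) = (-1.36, 3.08)
(p₂, q₂) = (-1.36, 3.08) − 0.04·(-0.026624, 2.4608) = (-1.35893504, 2.981568)

(-1.35893504, 2.981568)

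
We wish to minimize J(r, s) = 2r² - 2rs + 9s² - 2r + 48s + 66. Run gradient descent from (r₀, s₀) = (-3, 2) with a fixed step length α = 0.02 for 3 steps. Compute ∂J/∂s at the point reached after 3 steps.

∇J = (4r - 2s - 2, -2r + 18s + 48)
Step 1: at (-3, 2), ∇J = (-18, 90) → (-3, 2) − 0.02·(-18, 90) = (-2.64, 0.2)
Step 2: at (-2.64, 0.2), ∇J = (-12.96, 56.88) → (-2.64, 0.2) − 0.02·(-12.96, 56.88) = (-2.3808, -0.9376)
Step 3: at (-2.3808, -0.9376), ∇J = (-9.648, 35.8848) → (-2.3808, -0.9376) − 0.02·(-9.648, 35.8848) = (-2.18784, -1.655296)
∂J/∂s at (-2.18784, -1.655296) = 22.580352

22.580352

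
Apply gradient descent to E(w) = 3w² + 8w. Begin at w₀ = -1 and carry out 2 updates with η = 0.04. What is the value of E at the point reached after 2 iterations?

-5.22212608

E′(w) = 6w + 8
w₁ = -1 − 0.04·2 = -1.08
w₂ = -1.08 − 0.04·1.52 = -1.1408
E(-1.1408) = -5.22212608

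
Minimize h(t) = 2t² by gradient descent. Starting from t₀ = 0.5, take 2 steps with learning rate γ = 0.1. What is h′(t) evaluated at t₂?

h′(t) = 4t
Step 1: h′(0.5) = 2; t₁ = 0.5 − 0.1·2 = 0.3
Step 2: h′(0.3) = 1.2; t₂ = 0.3 − 0.1·1.2 = 0.18
h′(t) at (0.18) = 0.72

0.72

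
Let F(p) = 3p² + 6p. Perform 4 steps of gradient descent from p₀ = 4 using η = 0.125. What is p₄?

-0.98046875

F′(p) = 6p + 6
Step 1: F′(4) = 30; p₁ = 4 − 0.125·30 = 0.25
Step 2: F′(0.25) = 7.5; p₂ = 0.25 − 0.125·7.5 = -0.6875
Step 3: F′(-0.6875) = 1.875; p₃ = -0.6875 − 0.125·1.875 = -0.921875
Step 4: F′(-0.921875) = 0.46875; p₄ = -0.921875 − 0.125·0.46875 = -0.98046875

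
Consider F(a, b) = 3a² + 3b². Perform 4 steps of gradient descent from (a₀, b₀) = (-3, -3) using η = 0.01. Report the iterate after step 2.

(-2.6508, -2.6508)

∇F = (6a, 6b)
Step 1: at (-3, -3), ∇F = (-18, -18) → (-3, -3) − 0.01·(-18, -18) = (-2.82, -2.82)
Step 2: at (-2.82, -2.82), ∇F = (-16.92, -16.92) → (-2.82, -2.82) − 0.01·(-16.92, -16.92) = (-2.6508, -2.6508)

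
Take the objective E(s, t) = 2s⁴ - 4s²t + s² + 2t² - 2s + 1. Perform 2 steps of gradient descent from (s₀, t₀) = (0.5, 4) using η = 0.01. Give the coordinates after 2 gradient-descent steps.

∇E = (8s³ - 8st + 2s - 2, -4s² + 4t)
Step 1: at (0.5, 4), ∇E = (-16, 15) → (0.5, 4) − 0.01·(-16, 15) = (0.66, 3.85)
Step 2: at (0.66, 3.85), ∇E = (-18.708032, 13.6576) → (0.66, 3.85) − 0.01·(-18.708032, 13.6576) = (0.84708032, 3.713424)

(0.84708032, 3.713424)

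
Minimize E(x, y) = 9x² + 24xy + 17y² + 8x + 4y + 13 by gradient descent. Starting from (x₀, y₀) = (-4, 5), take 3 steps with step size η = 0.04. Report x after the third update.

∇E = (18x + 24y + 8, 24x + 34y + 4)
Step 1: at (-4, 5), ∇E = (56, 78) → (-4, 5) − 0.04·(56, 78) = (-6.24, 1.88)
Step 2: at (-6.24, 1.88), ∇E = (-59.2, -81.84) → (-6.24, 1.88) − 0.04·(-59.2, -81.84) = (-3.872, 5.1536)
Step 3: at (-3.872, 5.1536), ∇E = (61.9904, 86.2944) → (-3.872, 5.1536) − 0.04·(61.9904, 86.2944) = (-6.351616, 1.701824)
x = -6.351616

-6.351616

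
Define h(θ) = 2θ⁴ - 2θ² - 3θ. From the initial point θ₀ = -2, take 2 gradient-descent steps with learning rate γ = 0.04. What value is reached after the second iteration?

h′(θ) = 8θ³ - 4θ - 3
θ₁ = -2 − 0.04·(-59) = 0.36
θ₂ = 0.36 − 0.04·(-4.066752) = 0.52267008

0.52267008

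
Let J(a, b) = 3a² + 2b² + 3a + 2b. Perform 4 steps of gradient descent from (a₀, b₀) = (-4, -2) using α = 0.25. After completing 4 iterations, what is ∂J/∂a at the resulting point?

∇J = (6a + 3, 4b + 2)
Step 1: at (-4, -2), ∇J = (-21, -6) → (-4, -2) − 0.25·(-21, -6) = (1.25, -0.5)
Step 2: at (1.25, -0.5), ∇J = (10.5, 0) → (1.25, -0.5) − 0.25·(10.5, 0) = (-1.375, -0.5)
Step 3: at (-1.375, -0.5), ∇J = (-5.25, 0) → (-1.375, -0.5) − 0.25·(-5.25, 0) = (-0.0625, -0.5)
Step 4: at (-0.0625, -0.5), ∇J = (2.625, 0) → (-0.0625, -0.5) − 0.25·(2.625, 0) = (-0.71875, -0.5)
∂J/∂a at (-0.71875, -0.5) = -1.3125

-1.3125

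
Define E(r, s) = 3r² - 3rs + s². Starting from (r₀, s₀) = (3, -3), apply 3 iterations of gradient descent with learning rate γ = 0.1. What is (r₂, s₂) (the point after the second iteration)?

∇E = (6r - 3s, -3r + 2s)
(r₁, s₁) = (3, -3) − 0.1·(27, -15) = (0.3, -1.5)
(r₂, s₂) = (0.3, -1.5) − 0.1·(6.3, -3.9) = (-0.33, -1.11)

(-0.33, -1.11)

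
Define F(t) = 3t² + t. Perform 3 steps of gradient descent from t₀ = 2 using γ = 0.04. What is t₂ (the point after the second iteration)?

1.0848

F′(t) = 6t + 1
Step 1: F′(2) = 13; t₁ = 2 − 0.04·13 = 1.48
Step 2: F′(1.48) = 9.88; t₂ = 1.48 − 0.04·9.88 = 1.0848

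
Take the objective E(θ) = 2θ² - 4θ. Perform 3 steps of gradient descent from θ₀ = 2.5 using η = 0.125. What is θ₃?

E′(θ) = 4θ - 4
θ₁ = 2.5 − 0.125·6 = 1.75
θ₂ = 1.75 − 0.125·3 = 1.375
θ₃ = 1.375 − 0.125·1.5 = 1.1875

1.1875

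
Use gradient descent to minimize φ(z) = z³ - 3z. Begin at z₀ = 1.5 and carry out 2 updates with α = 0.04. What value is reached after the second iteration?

φ′(z) = 3z² - 3
z₁ = 1.5 − 0.04·3.75 = 1.35
z₂ = 1.35 − 0.04·2.4675 = 1.2513

1.2513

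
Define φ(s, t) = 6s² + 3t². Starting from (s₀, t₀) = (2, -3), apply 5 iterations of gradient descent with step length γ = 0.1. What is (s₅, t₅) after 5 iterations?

∇φ = (12s, 6t)
Step 1: at (2, -3), ∇φ = (24, -18) → (2, -3) − 0.1·(24, -18) = (-0.4, -1.2)
Step 2: at (-0.4, -1.2), ∇φ = (-4.8, -7.2) → (-0.4, -1.2) − 0.1·(-4.8, -7.2) = (0.08, -0.48)
Step 3: at (0.08, -0.48), ∇φ = (0.96, -2.88) → (0.08, -0.48) − 0.1·(0.96, -2.88) = (-0.016, -0.192)
Step 4: at (-0.016, -0.192), ∇φ = (-0.192, -1.152) → (-0.016, -0.192) − 0.1·(-0.192, -1.152) = (0.0032, -0.0768)
Step 5: at (0.0032, -0.0768), ∇φ = (0.0384, -0.4608) → (0.0032, -0.0768) − 0.1·(0.0384, -0.4608) = (-0.00064, -0.03072)

(-0.00064, -0.03072)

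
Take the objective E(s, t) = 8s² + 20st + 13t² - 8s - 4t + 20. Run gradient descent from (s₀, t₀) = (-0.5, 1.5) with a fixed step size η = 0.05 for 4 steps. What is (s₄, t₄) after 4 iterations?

∇E = (16s + 20t - 8, 20s + 26t - 4)
Step 1: at (-0.5, 1.5), ∇E = (14, 25) → (-0.5, 1.5) − 0.05·(14, 25) = (-1.2, 0.25)
Step 2: at (-1.2, 0.25), ∇E = (-22.2, -21.5) → (-1.2, 0.25) − 0.05·(-22.2, -21.5) = (-0.09, 1.325)
Step 3: at (-0.09, 1.325), ∇E = (17.06, 28.65) → (-0.09, 1.325) − 0.05·(17.06, 28.65) = (-0.943, -0.1075)
Step 4: at (-0.943, -0.1075), ∇E = (-25.238, -25.655) → (-0.943, -0.1075) − 0.05·(-25.238, -25.655) = (0.3189, 1.17525)

(0.3189, 1.17525)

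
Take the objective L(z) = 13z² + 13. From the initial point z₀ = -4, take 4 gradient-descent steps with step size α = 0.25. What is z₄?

-3660.25

L′(z) = 26z
Step 1: L′(-4) = -104; z₁ = -4 − 0.25·(-104) = 22
Step 2: L′(22) = 572; z₂ = 22 − 0.25·572 = -121
Step 3: L′(-121) = -3146; z₃ = -121 − 0.25·(-3146) = 665.5
Step 4: L′(665.5) = 17303; z₄ = 665.5 − 0.25·17303 = -3660.25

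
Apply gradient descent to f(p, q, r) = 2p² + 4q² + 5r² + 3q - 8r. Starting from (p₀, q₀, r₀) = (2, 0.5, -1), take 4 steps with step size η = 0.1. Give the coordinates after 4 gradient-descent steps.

∇f = (4p, 8q + 3, 10r - 8)
(p₁, q₁, r₁) = (2, 0.5, -1) − 0.1·(8, 7, -18) = (1.2, -0.2, 0.8)
(p₂, q₂, r₂) = (1.2, -0.2, 0.8) − 0.1·(4.8, 1.4, 0) = (0.72, -0.34, 0.8)
(p₃, q₃, r₃) = (0.72, -0.34, 0.8) − 0.1·(2.88, 0.28, 0) = (0.432, -0.368, 0.8)
(p₄, q₄, r₄) = (0.432, -0.368, 0.8) − 0.1·(1.728, 0.056, 0) = (0.2592, -0.3736, 0.8)

(0.2592, -0.3736, 0.8)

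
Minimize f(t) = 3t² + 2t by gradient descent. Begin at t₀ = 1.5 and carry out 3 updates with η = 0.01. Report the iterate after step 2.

1.2866

f′(t) = 6t + 2
t₁ = 1.5 − 0.01·11 = 1.39
t₂ = 1.39 − 0.01·10.34 = 1.2866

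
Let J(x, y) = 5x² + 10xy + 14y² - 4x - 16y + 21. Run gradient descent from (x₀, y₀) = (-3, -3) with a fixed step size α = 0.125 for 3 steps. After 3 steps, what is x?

∇J = (10x + 10y - 4, 10x + 28y - 16)
Step 1: at (-3, -3), ∇J = (-64, -130) → (-3, -3) − 0.125·(-64, -130) = (5, 13.25)
Step 2: at (5, 13.25), ∇J = (178.5, 405) → (5, 13.25) − 0.125·(178.5, 405) = (-17.3125, -37.375)
Step 3: at (-17.3125, -37.375), ∇J = (-550.875, -1235.625) → (-17.3125, -37.375) − 0.125·(-550.875, -1235.625) = (51.546875, 117.078125)
x = 51.546875

51.546875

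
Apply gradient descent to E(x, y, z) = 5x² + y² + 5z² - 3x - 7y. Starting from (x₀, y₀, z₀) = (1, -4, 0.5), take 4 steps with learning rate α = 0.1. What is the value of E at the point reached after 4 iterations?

-3.262816

∇E = (10x - 3, 2y - 7, 10z)
(x₁, y₁, z₁) = (1, -4, 0.5) − 0.1·(7, -15, 5) = (0.3, -2.5, 0)
(x₂, y₂, z₂) = (0.3, -2.5, 0) − 0.1·(0, -12, 0) = (0.3, -1.3, 0)
(x₃, y₃, z₃) = (0.3, -1.3, 0) − 0.1·(0, -9.6, 0) = (0.3, -0.34, 0)
(x₄, y₄, z₄) = (0.3, -0.34, 0) − 0.1·(0, -7.68, 0) = (0.3, 0.428, 0)
E(0.3, 0.428, 0) = -3.262816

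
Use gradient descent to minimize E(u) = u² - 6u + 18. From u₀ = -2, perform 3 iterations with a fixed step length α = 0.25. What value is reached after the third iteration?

E′(u) = 2u - 6
u₁ = -2 − 0.25·(-10) = 0.5
u₂ = 0.5 − 0.25·(-5) = 1.75
u₃ = 1.75 − 0.25·(-2.5) = 2.375

2.375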